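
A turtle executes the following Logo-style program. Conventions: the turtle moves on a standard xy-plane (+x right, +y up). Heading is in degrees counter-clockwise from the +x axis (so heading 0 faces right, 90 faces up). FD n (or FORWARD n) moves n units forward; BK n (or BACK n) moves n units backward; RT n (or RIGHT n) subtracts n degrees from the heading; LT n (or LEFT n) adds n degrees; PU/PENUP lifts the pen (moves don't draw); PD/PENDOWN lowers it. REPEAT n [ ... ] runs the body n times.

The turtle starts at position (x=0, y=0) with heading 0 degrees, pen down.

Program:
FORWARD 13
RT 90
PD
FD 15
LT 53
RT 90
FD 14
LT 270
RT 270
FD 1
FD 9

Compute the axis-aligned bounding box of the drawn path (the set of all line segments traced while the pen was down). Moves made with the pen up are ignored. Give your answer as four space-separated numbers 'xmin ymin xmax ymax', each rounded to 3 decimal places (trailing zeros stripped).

Answer: -1.444 -34.167 13 0

Derivation:
Executing turtle program step by step:
Start: pos=(0,0), heading=0, pen down
FD 13: (0,0) -> (13,0) [heading=0, draw]
RT 90: heading 0 -> 270
PD: pen down
FD 15: (13,0) -> (13,-15) [heading=270, draw]
LT 53: heading 270 -> 323
RT 90: heading 323 -> 233
FD 14: (13,-15) -> (4.575,-26.181) [heading=233, draw]
LT 270: heading 233 -> 143
RT 270: heading 143 -> 233
FD 1: (4.575,-26.181) -> (3.973,-26.98) [heading=233, draw]
FD 9: (3.973,-26.98) -> (-1.444,-34.167) [heading=233, draw]
Final: pos=(-1.444,-34.167), heading=233, 5 segment(s) drawn

Segment endpoints: x in {-1.444, 0, 3.973, 4.575, 13, 13}, y in {-34.167, -26.98, -26.181, -15, 0}
xmin=-1.444, ymin=-34.167, xmax=13, ymax=0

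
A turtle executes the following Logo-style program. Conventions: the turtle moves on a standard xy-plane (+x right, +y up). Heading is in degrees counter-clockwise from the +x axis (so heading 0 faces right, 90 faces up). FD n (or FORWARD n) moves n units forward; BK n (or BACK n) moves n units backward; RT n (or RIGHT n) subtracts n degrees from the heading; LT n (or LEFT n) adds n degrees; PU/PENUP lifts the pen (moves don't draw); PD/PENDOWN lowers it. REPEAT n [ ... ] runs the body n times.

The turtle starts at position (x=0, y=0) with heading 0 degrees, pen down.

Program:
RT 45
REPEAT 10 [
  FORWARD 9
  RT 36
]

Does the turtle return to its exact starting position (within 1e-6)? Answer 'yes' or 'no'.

Answer: yes

Derivation:
Executing turtle program step by step:
Start: pos=(0,0), heading=0, pen down
RT 45: heading 0 -> 315
REPEAT 10 [
  -- iteration 1/10 --
  FD 9: (0,0) -> (6.364,-6.364) [heading=315, draw]
  RT 36: heading 315 -> 279
  -- iteration 2/10 --
  FD 9: (6.364,-6.364) -> (7.772,-15.253) [heading=279, draw]
  RT 36: heading 279 -> 243
  -- iteration 3/10 --
  FD 9: (7.772,-15.253) -> (3.686,-23.272) [heading=243, draw]
  RT 36: heading 243 -> 207
  -- iteration 4/10 --
  FD 9: (3.686,-23.272) -> (-4.333,-27.358) [heading=207, draw]
  RT 36: heading 207 -> 171
  -- iteration 5/10 --
  FD 9: (-4.333,-27.358) -> (-13.222,-25.95) [heading=171, draw]
  RT 36: heading 171 -> 135
  -- iteration 6/10 --
  FD 9: (-13.222,-25.95) -> (-19.586,-19.586) [heading=135, draw]
  RT 36: heading 135 -> 99
  -- iteration 7/10 --
  FD 9: (-19.586,-19.586) -> (-20.994,-10.697) [heading=99, draw]
  RT 36: heading 99 -> 63
  -- iteration 8/10 --
  FD 9: (-20.994,-10.697) -> (-16.908,-2.678) [heading=63, draw]
  RT 36: heading 63 -> 27
  -- iteration 9/10 --
  FD 9: (-16.908,-2.678) -> (-8.889,1.408) [heading=27, draw]
  RT 36: heading 27 -> 351
  -- iteration 10/10 --
  FD 9: (-8.889,1.408) -> (0,0) [heading=351, draw]
  RT 36: heading 351 -> 315
]
Final: pos=(0,0), heading=315, 10 segment(s) drawn

Start position: (0, 0)
Final position: (0, 0)
Distance = 0; < 1e-6 -> CLOSED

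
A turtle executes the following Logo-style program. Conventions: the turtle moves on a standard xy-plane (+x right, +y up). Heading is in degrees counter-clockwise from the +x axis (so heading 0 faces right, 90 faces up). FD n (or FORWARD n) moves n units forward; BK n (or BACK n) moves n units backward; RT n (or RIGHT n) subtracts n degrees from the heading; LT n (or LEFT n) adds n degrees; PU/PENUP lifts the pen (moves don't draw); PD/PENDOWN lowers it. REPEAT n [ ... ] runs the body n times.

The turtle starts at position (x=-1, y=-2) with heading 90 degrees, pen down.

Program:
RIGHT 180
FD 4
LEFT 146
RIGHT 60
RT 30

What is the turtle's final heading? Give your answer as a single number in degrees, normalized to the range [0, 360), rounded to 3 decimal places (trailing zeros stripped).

Executing turtle program step by step:
Start: pos=(-1,-2), heading=90, pen down
RT 180: heading 90 -> 270
FD 4: (-1,-2) -> (-1,-6) [heading=270, draw]
LT 146: heading 270 -> 56
RT 60: heading 56 -> 356
RT 30: heading 356 -> 326
Final: pos=(-1,-6), heading=326, 1 segment(s) drawn

Answer: 326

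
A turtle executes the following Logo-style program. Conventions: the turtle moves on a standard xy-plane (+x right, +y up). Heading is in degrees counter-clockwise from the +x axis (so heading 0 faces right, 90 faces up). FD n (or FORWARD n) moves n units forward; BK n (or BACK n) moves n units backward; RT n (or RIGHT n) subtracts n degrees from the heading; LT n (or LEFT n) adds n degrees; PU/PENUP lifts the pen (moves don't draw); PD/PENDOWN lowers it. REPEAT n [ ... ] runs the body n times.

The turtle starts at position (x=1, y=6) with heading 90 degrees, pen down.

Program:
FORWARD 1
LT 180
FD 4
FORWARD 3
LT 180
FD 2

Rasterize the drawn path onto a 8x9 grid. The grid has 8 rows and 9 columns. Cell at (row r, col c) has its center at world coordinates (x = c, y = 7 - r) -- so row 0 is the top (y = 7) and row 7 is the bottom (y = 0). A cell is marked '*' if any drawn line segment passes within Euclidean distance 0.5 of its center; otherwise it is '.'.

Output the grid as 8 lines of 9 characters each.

Answer: .*.......
.*.......
.*.......
.*.......
.*.......
.*.......
.*.......
.*.......

Derivation:
Segment 0: (1,6) -> (1,7)
Segment 1: (1,7) -> (1,3)
Segment 2: (1,3) -> (1,0)
Segment 3: (1,0) -> (1,2)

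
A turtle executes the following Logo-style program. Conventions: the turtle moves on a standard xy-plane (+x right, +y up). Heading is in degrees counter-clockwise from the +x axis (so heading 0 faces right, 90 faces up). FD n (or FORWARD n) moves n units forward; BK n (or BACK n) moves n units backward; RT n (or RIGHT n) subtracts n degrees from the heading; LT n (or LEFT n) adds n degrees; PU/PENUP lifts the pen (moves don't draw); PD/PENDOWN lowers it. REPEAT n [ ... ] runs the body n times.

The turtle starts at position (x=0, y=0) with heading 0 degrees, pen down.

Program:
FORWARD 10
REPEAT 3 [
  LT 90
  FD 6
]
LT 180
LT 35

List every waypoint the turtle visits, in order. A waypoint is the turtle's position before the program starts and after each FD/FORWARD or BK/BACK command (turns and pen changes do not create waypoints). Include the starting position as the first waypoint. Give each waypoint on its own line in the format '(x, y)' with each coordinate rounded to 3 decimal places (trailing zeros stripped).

Executing turtle program step by step:
Start: pos=(0,0), heading=0, pen down
FD 10: (0,0) -> (10,0) [heading=0, draw]
REPEAT 3 [
  -- iteration 1/3 --
  LT 90: heading 0 -> 90
  FD 6: (10,0) -> (10,6) [heading=90, draw]
  -- iteration 2/3 --
  LT 90: heading 90 -> 180
  FD 6: (10,6) -> (4,6) [heading=180, draw]
  -- iteration 3/3 --
  LT 90: heading 180 -> 270
  FD 6: (4,6) -> (4,0) [heading=270, draw]
]
LT 180: heading 270 -> 90
LT 35: heading 90 -> 125
Final: pos=(4,0), heading=125, 4 segment(s) drawn
Waypoints (5 total):
(0, 0)
(10, 0)
(10, 6)
(4, 6)
(4, 0)

Answer: (0, 0)
(10, 0)
(10, 6)
(4, 6)
(4, 0)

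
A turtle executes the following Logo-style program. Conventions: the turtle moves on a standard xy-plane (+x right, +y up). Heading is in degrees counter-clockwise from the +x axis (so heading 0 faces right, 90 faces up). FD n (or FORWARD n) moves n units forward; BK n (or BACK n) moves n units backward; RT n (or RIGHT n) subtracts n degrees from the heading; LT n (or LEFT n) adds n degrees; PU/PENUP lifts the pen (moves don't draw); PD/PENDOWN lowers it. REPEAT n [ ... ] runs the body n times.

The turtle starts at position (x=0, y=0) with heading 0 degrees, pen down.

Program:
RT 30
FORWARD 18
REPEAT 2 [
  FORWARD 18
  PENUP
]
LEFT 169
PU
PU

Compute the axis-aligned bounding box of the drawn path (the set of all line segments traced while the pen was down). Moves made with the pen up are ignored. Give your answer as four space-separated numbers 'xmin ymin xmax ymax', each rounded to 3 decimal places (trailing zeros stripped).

Answer: 0 -18 31.177 0

Derivation:
Executing turtle program step by step:
Start: pos=(0,0), heading=0, pen down
RT 30: heading 0 -> 330
FD 18: (0,0) -> (15.588,-9) [heading=330, draw]
REPEAT 2 [
  -- iteration 1/2 --
  FD 18: (15.588,-9) -> (31.177,-18) [heading=330, draw]
  PU: pen up
  -- iteration 2/2 --
  FD 18: (31.177,-18) -> (46.765,-27) [heading=330, move]
  PU: pen up
]
LT 169: heading 330 -> 139
PU: pen up
PU: pen up
Final: pos=(46.765,-27), heading=139, 2 segment(s) drawn

Segment endpoints: x in {0, 15.588, 31.177}, y in {-18, -9, 0}
xmin=0, ymin=-18, xmax=31.177, ymax=0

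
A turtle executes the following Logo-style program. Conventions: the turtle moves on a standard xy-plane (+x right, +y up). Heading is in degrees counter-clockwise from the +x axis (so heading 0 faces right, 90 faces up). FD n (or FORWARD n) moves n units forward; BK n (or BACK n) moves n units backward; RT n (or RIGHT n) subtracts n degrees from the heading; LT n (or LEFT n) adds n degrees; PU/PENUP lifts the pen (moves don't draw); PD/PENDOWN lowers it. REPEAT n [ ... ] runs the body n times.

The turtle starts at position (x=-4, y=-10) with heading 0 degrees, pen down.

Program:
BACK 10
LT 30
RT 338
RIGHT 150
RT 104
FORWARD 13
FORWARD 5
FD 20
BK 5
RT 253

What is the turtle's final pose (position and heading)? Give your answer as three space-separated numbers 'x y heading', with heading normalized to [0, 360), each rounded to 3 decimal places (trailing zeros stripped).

Executing turtle program step by step:
Start: pos=(-4,-10), heading=0, pen down
BK 10: (-4,-10) -> (-14,-10) [heading=0, draw]
LT 30: heading 0 -> 30
RT 338: heading 30 -> 52
RT 150: heading 52 -> 262
RT 104: heading 262 -> 158
FD 13: (-14,-10) -> (-26.053,-5.13) [heading=158, draw]
FD 5: (-26.053,-5.13) -> (-30.689,-3.257) [heading=158, draw]
FD 20: (-30.689,-3.257) -> (-49.233,4.235) [heading=158, draw]
BK 5: (-49.233,4.235) -> (-44.597,2.362) [heading=158, draw]
RT 253: heading 158 -> 265
Final: pos=(-44.597,2.362), heading=265, 5 segment(s) drawn

Answer: -44.597 2.362 265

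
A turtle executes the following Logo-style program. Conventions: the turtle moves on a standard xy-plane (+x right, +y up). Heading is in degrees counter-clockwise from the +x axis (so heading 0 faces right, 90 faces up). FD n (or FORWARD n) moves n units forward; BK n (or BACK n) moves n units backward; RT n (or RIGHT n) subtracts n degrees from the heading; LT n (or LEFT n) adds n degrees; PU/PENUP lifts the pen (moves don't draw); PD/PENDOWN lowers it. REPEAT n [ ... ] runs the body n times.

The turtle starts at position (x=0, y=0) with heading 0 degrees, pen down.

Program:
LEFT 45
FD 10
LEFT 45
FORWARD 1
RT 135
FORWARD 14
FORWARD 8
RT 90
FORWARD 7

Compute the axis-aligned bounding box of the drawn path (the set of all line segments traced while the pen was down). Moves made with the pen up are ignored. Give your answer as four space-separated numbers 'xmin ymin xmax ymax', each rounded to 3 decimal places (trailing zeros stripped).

Executing turtle program step by step:
Start: pos=(0,0), heading=0, pen down
LT 45: heading 0 -> 45
FD 10: (0,0) -> (7.071,7.071) [heading=45, draw]
LT 45: heading 45 -> 90
FD 1: (7.071,7.071) -> (7.071,8.071) [heading=90, draw]
RT 135: heading 90 -> 315
FD 14: (7.071,8.071) -> (16.971,-1.828) [heading=315, draw]
FD 8: (16.971,-1.828) -> (22.627,-7.485) [heading=315, draw]
RT 90: heading 315 -> 225
FD 7: (22.627,-7.485) -> (17.678,-12.435) [heading=225, draw]
Final: pos=(17.678,-12.435), heading=225, 5 segment(s) drawn

Segment endpoints: x in {0, 7.071, 16.971, 17.678, 22.627}, y in {-12.435, -7.485, -1.828, 0, 7.071, 8.071}
xmin=0, ymin=-12.435, xmax=22.627, ymax=8.071

Answer: 0 -12.435 22.627 8.071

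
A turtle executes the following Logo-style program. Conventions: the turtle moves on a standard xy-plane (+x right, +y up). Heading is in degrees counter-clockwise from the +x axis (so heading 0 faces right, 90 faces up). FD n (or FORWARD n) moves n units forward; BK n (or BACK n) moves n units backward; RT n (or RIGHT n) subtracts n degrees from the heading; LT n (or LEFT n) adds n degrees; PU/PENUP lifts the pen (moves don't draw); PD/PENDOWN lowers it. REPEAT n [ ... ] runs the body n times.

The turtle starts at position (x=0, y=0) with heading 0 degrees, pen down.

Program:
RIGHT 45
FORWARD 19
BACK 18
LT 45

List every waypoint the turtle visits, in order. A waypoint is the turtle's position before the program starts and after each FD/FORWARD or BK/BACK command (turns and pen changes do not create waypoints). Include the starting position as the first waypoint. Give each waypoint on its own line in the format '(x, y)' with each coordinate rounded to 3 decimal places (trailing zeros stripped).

Executing turtle program step by step:
Start: pos=(0,0), heading=0, pen down
RT 45: heading 0 -> 315
FD 19: (0,0) -> (13.435,-13.435) [heading=315, draw]
BK 18: (13.435,-13.435) -> (0.707,-0.707) [heading=315, draw]
LT 45: heading 315 -> 0
Final: pos=(0.707,-0.707), heading=0, 2 segment(s) drawn
Waypoints (3 total):
(0, 0)
(13.435, -13.435)
(0.707, -0.707)

Answer: (0, 0)
(13.435, -13.435)
(0.707, -0.707)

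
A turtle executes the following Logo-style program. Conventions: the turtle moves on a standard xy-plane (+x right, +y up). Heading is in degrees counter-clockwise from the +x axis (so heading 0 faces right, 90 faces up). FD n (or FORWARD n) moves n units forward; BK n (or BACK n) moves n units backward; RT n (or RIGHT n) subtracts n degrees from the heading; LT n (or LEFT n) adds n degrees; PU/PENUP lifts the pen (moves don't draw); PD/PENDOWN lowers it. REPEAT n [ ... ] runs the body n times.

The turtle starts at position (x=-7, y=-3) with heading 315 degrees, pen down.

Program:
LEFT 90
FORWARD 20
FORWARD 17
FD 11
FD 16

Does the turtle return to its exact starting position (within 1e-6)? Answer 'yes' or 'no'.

Answer: no

Derivation:
Executing turtle program step by step:
Start: pos=(-7,-3), heading=315, pen down
LT 90: heading 315 -> 45
FD 20: (-7,-3) -> (7.142,11.142) [heading=45, draw]
FD 17: (7.142,11.142) -> (19.163,23.163) [heading=45, draw]
FD 11: (19.163,23.163) -> (26.941,30.941) [heading=45, draw]
FD 16: (26.941,30.941) -> (38.255,42.255) [heading=45, draw]
Final: pos=(38.255,42.255), heading=45, 4 segment(s) drawn

Start position: (-7, -3)
Final position: (38.255, 42.255)
Distance = 64; >= 1e-6 -> NOT closed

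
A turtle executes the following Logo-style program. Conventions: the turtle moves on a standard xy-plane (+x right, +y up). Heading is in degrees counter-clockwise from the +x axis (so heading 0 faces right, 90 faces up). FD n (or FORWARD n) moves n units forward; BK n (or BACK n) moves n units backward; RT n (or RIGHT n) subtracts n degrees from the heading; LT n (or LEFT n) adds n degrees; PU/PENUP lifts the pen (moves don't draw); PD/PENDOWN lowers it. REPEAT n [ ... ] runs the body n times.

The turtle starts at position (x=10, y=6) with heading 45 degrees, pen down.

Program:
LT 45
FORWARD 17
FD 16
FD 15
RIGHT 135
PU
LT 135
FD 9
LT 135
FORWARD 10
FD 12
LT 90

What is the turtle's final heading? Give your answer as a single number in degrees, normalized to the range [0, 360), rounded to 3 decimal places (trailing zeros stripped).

Executing turtle program step by step:
Start: pos=(10,6), heading=45, pen down
LT 45: heading 45 -> 90
FD 17: (10,6) -> (10,23) [heading=90, draw]
FD 16: (10,23) -> (10,39) [heading=90, draw]
FD 15: (10,39) -> (10,54) [heading=90, draw]
RT 135: heading 90 -> 315
PU: pen up
LT 135: heading 315 -> 90
FD 9: (10,54) -> (10,63) [heading=90, move]
LT 135: heading 90 -> 225
FD 10: (10,63) -> (2.929,55.929) [heading=225, move]
FD 12: (2.929,55.929) -> (-5.556,47.444) [heading=225, move]
LT 90: heading 225 -> 315
Final: pos=(-5.556,47.444), heading=315, 3 segment(s) drawn

Answer: 315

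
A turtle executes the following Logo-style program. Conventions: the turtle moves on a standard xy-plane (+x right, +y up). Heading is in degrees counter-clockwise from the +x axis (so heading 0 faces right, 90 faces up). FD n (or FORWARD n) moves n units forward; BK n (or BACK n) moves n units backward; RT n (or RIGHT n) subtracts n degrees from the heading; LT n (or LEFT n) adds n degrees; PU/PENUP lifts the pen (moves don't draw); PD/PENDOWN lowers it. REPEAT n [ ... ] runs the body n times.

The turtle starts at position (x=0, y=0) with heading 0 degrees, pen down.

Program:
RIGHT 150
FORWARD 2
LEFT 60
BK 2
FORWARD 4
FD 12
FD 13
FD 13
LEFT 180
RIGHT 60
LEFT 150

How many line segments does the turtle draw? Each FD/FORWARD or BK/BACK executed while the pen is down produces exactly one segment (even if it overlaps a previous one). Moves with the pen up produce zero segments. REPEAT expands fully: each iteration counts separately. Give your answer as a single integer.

Answer: 6

Derivation:
Executing turtle program step by step:
Start: pos=(0,0), heading=0, pen down
RT 150: heading 0 -> 210
FD 2: (0,0) -> (-1.732,-1) [heading=210, draw]
LT 60: heading 210 -> 270
BK 2: (-1.732,-1) -> (-1.732,1) [heading=270, draw]
FD 4: (-1.732,1) -> (-1.732,-3) [heading=270, draw]
FD 12: (-1.732,-3) -> (-1.732,-15) [heading=270, draw]
FD 13: (-1.732,-15) -> (-1.732,-28) [heading=270, draw]
FD 13: (-1.732,-28) -> (-1.732,-41) [heading=270, draw]
LT 180: heading 270 -> 90
RT 60: heading 90 -> 30
LT 150: heading 30 -> 180
Final: pos=(-1.732,-41), heading=180, 6 segment(s) drawn
Segments drawn: 6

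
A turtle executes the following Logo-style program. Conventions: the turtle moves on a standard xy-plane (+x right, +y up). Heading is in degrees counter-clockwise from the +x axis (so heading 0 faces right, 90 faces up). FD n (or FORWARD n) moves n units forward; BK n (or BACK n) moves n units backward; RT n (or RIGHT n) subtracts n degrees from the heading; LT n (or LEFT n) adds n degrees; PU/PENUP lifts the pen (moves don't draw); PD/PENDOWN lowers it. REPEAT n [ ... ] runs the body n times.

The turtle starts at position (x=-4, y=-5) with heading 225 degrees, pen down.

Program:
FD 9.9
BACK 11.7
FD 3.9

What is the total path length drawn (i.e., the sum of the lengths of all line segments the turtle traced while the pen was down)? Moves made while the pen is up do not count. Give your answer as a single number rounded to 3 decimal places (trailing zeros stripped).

Executing turtle program step by step:
Start: pos=(-4,-5), heading=225, pen down
FD 9.9: (-4,-5) -> (-11,-12) [heading=225, draw]
BK 11.7: (-11,-12) -> (-2.727,-3.727) [heading=225, draw]
FD 3.9: (-2.727,-3.727) -> (-5.485,-6.485) [heading=225, draw]
Final: pos=(-5.485,-6.485), heading=225, 3 segment(s) drawn

Segment lengths:
  seg 1: (-4,-5) -> (-11,-12), length = 9.9
  seg 2: (-11,-12) -> (-2.727,-3.727), length = 11.7
  seg 3: (-2.727,-3.727) -> (-5.485,-6.485), length = 3.9
Total = 25.5

Answer: 25.5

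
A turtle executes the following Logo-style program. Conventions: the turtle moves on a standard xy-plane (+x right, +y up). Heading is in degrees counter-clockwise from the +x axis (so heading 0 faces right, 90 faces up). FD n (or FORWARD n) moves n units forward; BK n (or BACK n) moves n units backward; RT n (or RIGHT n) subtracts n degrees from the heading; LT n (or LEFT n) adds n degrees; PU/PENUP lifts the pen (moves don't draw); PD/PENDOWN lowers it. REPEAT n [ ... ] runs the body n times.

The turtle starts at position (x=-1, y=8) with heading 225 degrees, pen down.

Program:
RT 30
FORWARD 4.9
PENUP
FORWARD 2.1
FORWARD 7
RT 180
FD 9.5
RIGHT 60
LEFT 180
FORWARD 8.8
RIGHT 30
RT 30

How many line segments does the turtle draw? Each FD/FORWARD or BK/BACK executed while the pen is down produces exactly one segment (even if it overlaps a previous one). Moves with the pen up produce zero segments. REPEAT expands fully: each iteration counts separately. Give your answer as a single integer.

Executing turtle program step by step:
Start: pos=(-1,8), heading=225, pen down
RT 30: heading 225 -> 195
FD 4.9: (-1,8) -> (-5.733,6.732) [heading=195, draw]
PU: pen up
FD 2.1: (-5.733,6.732) -> (-7.761,6.188) [heading=195, move]
FD 7: (-7.761,6.188) -> (-14.523,4.377) [heading=195, move]
RT 180: heading 195 -> 15
FD 9.5: (-14.523,4.377) -> (-5.347,6.835) [heading=15, move]
RT 60: heading 15 -> 315
LT 180: heading 315 -> 135
FD 8.8: (-5.347,6.835) -> (-11.569,13.058) [heading=135, move]
RT 30: heading 135 -> 105
RT 30: heading 105 -> 75
Final: pos=(-11.569,13.058), heading=75, 1 segment(s) drawn
Segments drawn: 1

Answer: 1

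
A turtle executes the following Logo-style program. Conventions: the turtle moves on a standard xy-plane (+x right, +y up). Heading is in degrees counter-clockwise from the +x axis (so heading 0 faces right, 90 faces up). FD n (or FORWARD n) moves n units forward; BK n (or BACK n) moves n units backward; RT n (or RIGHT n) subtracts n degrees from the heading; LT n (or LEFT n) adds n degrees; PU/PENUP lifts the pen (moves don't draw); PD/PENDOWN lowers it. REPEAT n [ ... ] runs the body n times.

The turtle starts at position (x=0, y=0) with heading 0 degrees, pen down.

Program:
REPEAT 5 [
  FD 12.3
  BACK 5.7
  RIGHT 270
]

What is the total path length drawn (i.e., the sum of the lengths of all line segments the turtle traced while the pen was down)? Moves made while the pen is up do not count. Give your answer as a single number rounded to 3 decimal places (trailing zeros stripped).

Executing turtle program step by step:
Start: pos=(0,0), heading=0, pen down
REPEAT 5 [
  -- iteration 1/5 --
  FD 12.3: (0,0) -> (12.3,0) [heading=0, draw]
  BK 5.7: (12.3,0) -> (6.6,0) [heading=0, draw]
  RT 270: heading 0 -> 90
  -- iteration 2/5 --
  FD 12.3: (6.6,0) -> (6.6,12.3) [heading=90, draw]
  BK 5.7: (6.6,12.3) -> (6.6,6.6) [heading=90, draw]
  RT 270: heading 90 -> 180
  -- iteration 3/5 --
  FD 12.3: (6.6,6.6) -> (-5.7,6.6) [heading=180, draw]
  BK 5.7: (-5.7,6.6) -> (0,6.6) [heading=180, draw]
  RT 270: heading 180 -> 270
  -- iteration 4/5 --
  FD 12.3: (0,6.6) -> (0,-5.7) [heading=270, draw]
  BK 5.7: (0,-5.7) -> (0,0) [heading=270, draw]
  RT 270: heading 270 -> 0
  -- iteration 5/5 --
  FD 12.3: (0,0) -> (12.3,0) [heading=0, draw]
  BK 5.7: (12.3,0) -> (6.6,0) [heading=0, draw]
  RT 270: heading 0 -> 90
]
Final: pos=(6.6,0), heading=90, 10 segment(s) drawn

Segment lengths:
  seg 1: (0,0) -> (12.3,0), length = 12.3
  seg 2: (12.3,0) -> (6.6,0), length = 5.7
  seg 3: (6.6,0) -> (6.6,12.3), length = 12.3
  seg 4: (6.6,12.3) -> (6.6,6.6), length = 5.7
  seg 5: (6.6,6.6) -> (-5.7,6.6), length = 12.3
  seg 6: (-5.7,6.6) -> (0,6.6), length = 5.7
  seg 7: (0,6.6) -> (0,-5.7), length = 12.3
  seg 8: (0,-5.7) -> (0,0), length = 5.7
  seg 9: (0,0) -> (12.3,0), length = 12.3
  seg 10: (12.3,0) -> (6.6,0), length = 5.7
Total = 90

Answer: 90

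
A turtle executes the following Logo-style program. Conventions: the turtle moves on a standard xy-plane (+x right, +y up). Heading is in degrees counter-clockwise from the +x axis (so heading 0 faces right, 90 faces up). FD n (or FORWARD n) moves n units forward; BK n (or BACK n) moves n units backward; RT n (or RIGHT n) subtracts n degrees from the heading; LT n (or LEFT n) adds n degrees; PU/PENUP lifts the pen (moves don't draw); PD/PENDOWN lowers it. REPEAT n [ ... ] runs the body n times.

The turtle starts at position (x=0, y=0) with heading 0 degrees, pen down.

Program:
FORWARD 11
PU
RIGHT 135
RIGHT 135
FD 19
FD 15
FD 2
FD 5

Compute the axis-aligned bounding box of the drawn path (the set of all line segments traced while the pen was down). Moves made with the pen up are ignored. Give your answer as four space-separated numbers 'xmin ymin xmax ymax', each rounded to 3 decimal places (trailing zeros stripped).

Executing turtle program step by step:
Start: pos=(0,0), heading=0, pen down
FD 11: (0,0) -> (11,0) [heading=0, draw]
PU: pen up
RT 135: heading 0 -> 225
RT 135: heading 225 -> 90
FD 19: (11,0) -> (11,19) [heading=90, move]
FD 15: (11,19) -> (11,34) [heading=90, move]
FD 2: (11,34) -> (11,36) [heading=90, move]
FD 5: (11,36) -> (11,41) [heading=90, move]
Final: pos=(11,41), heading=90, 1 segment(s) drawn

Segment endpoints: x in {0, 11}, y in {0}
xmin=0, ymin=0, xmax=11, ymax=0

Answer: 0 0 11 0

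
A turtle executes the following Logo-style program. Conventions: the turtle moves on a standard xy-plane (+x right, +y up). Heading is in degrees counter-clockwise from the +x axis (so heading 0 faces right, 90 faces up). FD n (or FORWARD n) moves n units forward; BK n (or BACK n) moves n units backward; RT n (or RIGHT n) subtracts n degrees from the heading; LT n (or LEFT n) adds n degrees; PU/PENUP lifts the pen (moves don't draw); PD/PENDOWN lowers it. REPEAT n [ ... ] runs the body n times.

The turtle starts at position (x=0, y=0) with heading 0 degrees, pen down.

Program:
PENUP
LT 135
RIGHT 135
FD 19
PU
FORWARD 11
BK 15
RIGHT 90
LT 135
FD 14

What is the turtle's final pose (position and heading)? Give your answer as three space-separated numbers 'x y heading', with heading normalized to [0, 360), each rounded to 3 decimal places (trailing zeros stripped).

Answer: 24.899 9.899 45

Derivation:
Executing turtle program step by step:
Start: pos=(0,0), heading=0, pen down
PU: pen up
LT 135: heading 0 -> 135
RT 135: heading 135 -> 0
FD 19: (0,0) -> (19,0) [heading=0, move]
PU: pen up
FD 11: (19,0) -> (30,0) [heading=0, move]
BK 15: (30,0) -> (15,0) [heading=0, move]
RT 90: heading 0 -> 270
LT 135: heading 270 -> 45
FD 14: (15,0) -> (24.899,9.899) [heading=45, move]
Final: pos=(24.899,9.899), heading=45, 0 segment(s) drawn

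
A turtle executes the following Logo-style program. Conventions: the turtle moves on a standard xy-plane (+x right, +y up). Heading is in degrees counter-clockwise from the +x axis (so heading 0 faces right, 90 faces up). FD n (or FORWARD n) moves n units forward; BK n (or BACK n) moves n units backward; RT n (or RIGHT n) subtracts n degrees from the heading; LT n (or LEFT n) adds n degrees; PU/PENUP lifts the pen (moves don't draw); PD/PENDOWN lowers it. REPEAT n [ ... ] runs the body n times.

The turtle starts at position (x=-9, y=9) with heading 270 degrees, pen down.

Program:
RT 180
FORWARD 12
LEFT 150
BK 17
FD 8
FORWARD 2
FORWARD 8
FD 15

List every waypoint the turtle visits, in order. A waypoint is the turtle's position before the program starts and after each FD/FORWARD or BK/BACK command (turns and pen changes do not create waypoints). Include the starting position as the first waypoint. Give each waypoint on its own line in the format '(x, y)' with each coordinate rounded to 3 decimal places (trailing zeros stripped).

Answer: (-9, 9)
(-9, 21)
(-0.5, 35.722)
(-4.5, 28.794)
(-5.5, 27.062)
(-9.5, 20.134)
(-17, 7.144)

Derivation:
Executing turtle program step by step:
Start: pos=(-9,9), heading=270, pen down
RT 180: heading 270 -> 90
FD 12: (-9,9) -> (-9,21) [heading=90, draw]
LT 150: heading 90 -> 240
BK 17: (-9,21) -> (-0.5,35.722) [heading=240, draw]
FD 8: (-0.5,35.722) -> (-4.5,28.794) [heading=240, draw]
FD 2: (-4.5,28.794) -> (-5.5,27.062) [heading=240, draw]
FD 8: (-5.5,27.062) -> (-9.5,20.134) [heading=240, draw]
FD 15: (-9.5,20.134) -> (-17,7.144) [heading=240, draw]
Final: pos=(-17,7.144), heading=240, 6 segment(s) drawn
Waypoints (7 total):
(-9, 9)
(-9, 21)
(-0.5, 35.722)
(-4.5, 28.794)
(-5.5, 27.062)
(-9.5, 20.134)
(-17, 7.144)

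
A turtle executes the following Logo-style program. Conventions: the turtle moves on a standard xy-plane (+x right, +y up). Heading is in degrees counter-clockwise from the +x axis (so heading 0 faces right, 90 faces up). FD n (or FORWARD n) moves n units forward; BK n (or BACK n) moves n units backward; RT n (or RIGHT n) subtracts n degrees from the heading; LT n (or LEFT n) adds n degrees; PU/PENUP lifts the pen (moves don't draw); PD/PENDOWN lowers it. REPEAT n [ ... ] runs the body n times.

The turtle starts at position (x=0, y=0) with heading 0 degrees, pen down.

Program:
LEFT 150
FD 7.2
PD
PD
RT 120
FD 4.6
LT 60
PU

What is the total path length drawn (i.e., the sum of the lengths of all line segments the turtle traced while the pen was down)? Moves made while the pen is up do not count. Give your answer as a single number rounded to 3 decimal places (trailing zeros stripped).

Executing turtle program step by step:
Start: pos=(0,0), heading=0, pen down
LT 150: heading 0 -> 150
FD 7.2: (0,0) -> (-6.235,3.6) [heading=150, draw]
PD: pen down
PD: pen down
RT 120: heading 150 -> 30
FD 4.6: (-6.235,3.6) -> (-2.252,5.9) [heading=30, draw]
LT 60: heading 30 -> 90
PU: pen up
Final: pos=(-2.252,5.9), heading=90, 2 segment(s) drawn

Segment lengths:
  seg 1: (0,0) -> (-6.235,3.6), length = 7.2
  seg 2: (-6.235,3.6) -> (-2.252,5.9), length = 4.6
Total = 11.8

Answer: 11.8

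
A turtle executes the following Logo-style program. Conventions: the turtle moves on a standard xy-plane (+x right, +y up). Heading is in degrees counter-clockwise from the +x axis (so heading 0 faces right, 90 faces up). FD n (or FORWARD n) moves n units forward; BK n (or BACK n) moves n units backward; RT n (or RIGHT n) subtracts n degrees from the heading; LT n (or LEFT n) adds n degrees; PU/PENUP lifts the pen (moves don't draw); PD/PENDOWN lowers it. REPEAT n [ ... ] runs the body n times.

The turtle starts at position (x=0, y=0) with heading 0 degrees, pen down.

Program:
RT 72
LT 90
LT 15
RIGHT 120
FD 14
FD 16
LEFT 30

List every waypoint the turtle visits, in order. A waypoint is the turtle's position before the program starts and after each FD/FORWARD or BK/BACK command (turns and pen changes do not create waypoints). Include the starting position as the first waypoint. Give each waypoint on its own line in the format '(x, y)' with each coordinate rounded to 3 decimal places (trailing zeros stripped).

Answer: (0, 0)
(0.733, -13.981)
(1.57, -29.959)

Derivation:
Executing turtle program step by step:
Start: pos=(0,0), heading=0, pen down
RT 72: heading 0 -> 288
LT 90: heading 288 -> 18
LT 15: heading 18 -> 33
RT 120: heading 33 -> 273
FD 14: (0,0) -> (0.733,-13.981) [heading=273, draw]
FD 16: (0.733,-13.981) -> (1.57,-29.959) [heading=273, draw]
LT 30: heading 273 -> 303
Final: pos=(1.57,-29.959), heading=303, 2 segment(s) drawn
Waypoints (3 total):
(0, 0)
(0.733, -13.981)
(1.57, -29.959)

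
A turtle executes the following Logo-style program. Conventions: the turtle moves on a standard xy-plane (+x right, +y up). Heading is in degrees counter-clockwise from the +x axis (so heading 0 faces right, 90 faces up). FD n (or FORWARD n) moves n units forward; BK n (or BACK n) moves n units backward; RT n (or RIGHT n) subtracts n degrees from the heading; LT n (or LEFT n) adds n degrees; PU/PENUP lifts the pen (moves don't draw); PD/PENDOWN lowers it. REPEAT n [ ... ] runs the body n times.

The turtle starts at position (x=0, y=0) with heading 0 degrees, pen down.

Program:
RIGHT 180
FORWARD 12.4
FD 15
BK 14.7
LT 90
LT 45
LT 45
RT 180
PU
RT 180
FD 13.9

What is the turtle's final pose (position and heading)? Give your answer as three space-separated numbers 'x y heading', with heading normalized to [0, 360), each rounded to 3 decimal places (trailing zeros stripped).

Answer: 1.2 0 0

Derivation:
Executing turtle program step by step:
Start: pos=(0,0), heading=0, pen down
RT 180: heading 0 -> 180
FD 12.4: (0,0) -> (-12.4,0) [heading=180, draw]
FD 15: (-12.4,0) -> (-27.4,0) [heading=180, draw]
BK 14.7: (-27.4,0) -> (-12.7,0) [heading=180, draw]
LT 90: heading 180 -> 270
LT 45: heading 270 -> 315
LT 45: heading 315 -> 0
RT 180: heading 0 -> 180
PU: pen up
RT 180: heading 180 -> 0
FD 13.9: (-12.7,0) -> (1.2,0) [heading=0, move]
Final: pos=(1.2,0), heading=0, 3 segment(s) drawn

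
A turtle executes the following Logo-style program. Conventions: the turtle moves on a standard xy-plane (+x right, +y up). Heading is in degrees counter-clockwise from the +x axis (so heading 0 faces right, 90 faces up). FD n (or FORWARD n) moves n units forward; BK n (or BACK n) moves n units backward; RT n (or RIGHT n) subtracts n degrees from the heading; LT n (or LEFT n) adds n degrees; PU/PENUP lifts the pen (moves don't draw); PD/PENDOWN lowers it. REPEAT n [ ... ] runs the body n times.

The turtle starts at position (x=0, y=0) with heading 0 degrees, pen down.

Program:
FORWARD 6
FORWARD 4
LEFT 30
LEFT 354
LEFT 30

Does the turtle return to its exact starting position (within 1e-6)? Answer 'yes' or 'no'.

Answer: no

Derivation:
Executing turtle program step by step:
Start: pos=(0,0), heading=0, pen down
FD 6: (0,0) -> (6,0) [heading=0, draw]
FD 4: (6,0) -> (10,0) [heading=0, draw]
LT 30: heading 0 -> 30
LT 354: heading 30 -> 24
LT 30: heading 24 -> 54
Final: pos=(10,0), heading=54, 2 segment(s) drawn

Start position: (0, 0)
Final position: (10, 0)
Distance = 10; >= 1e-6 -> NOT closed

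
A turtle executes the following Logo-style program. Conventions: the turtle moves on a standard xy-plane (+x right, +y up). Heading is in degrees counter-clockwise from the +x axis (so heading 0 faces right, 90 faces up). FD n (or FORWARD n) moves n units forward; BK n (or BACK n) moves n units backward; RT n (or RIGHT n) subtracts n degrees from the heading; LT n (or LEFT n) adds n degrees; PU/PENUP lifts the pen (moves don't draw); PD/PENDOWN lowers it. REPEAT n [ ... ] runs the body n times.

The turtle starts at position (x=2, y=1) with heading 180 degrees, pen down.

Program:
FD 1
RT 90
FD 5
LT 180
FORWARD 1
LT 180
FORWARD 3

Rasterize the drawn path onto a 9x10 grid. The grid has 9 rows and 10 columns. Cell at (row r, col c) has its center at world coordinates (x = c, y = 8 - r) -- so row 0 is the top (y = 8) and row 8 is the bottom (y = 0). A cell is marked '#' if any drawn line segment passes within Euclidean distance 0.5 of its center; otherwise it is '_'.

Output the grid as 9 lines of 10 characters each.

Segment 0: (2,1) -> (1,1)
Segment 1: (1,1) -> (1,6)
Segment 2: (1,6) -> (1,5)
Segment 3: (1,5) -> (1,8)

Answer: _#________
_#________
_#________
_#________
_#________
_#________
_#________
_##_______
__________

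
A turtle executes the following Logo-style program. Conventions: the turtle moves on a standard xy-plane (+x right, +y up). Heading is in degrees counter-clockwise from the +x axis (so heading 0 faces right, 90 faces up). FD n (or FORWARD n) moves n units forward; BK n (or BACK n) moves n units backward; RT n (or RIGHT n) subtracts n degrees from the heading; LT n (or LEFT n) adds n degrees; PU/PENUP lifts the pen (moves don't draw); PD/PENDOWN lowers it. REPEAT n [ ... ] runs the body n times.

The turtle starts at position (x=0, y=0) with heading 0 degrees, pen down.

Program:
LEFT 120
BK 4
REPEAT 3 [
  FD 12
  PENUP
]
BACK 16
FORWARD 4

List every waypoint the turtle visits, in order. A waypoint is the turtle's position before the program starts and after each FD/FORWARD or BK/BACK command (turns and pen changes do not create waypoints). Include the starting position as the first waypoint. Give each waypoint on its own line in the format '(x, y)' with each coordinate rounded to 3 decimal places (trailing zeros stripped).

Executing turtle program step by step:
Start: pos=(0,0), heading=0, pen down
LT 120: heading 0 -> 120
BK 4: (0,0) -> (2,-3.464) [heading=120, draw]
REPEAT 3 [
  -- iteration 1/3 --
  FD 12: (2,-3.464) -> (-4,6.928) [heading=120, draw]
  PU: pen up
  -- iteration 2/3 --
  FD 12: (-4,6.928) -> (-10,17.321) [heading=120, move]
  PU: pen up
  -- iteration 3/3 --
  FD 12: (-10,17.321) -> (-16,27.713) [heading=120, move]
  PU: pen up
]
BK 16: (-16,27.713) -> (-8,13.856) [heading=120, move]
FD 4: (-8,13.856) -> (-10,17.321) [heading=120, move]
Final: pos=(-10,17.321), heading=120, 2 segment(s) drawn
Waypoints (7 total):
(0, 0)
(2, -3.464)
(-4, 6.928)
(-10, 17.321)
(-16, 27.713)
(-8, 13.856)
(-10, 17.321)

Answer: (0, 0)
(2, -3.464)
(-4, 6.928)
(-10, 17.321)
(-16, 27.713)
(-8, 13.856)
(-10, 17.321)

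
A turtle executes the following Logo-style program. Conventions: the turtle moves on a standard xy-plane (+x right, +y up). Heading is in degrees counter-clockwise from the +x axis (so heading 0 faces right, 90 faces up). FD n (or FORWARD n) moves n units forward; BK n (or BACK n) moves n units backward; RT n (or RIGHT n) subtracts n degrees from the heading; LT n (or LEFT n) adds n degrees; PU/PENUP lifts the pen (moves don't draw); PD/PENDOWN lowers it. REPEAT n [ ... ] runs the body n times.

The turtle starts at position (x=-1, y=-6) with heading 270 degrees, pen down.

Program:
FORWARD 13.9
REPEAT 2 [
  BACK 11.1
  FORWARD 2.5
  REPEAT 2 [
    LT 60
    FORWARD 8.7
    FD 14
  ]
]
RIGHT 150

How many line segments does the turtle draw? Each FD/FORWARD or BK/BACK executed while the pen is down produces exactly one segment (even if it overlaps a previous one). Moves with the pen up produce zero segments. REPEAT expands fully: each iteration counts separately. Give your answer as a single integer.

Executing turtle program step by step:
Start: pos=(-1,-6), heading=270, pen down
FD 13.9: (-1,-6) -> (-1,-19.9) [heading=270, draw]
REPEAT 2 [
  -- iteration 1/2 --
  BK 11.1: (-1,-19.9) -> (-1,-8.8) [heading=270, draw]
  FD 2.5: (-1,-8.8) -> (-1,-11.3) [heading=270, draw]
  REPEAT 2 [
    -- iteration 1/2 --
    LT 60: heading 270 -> 330
    FD 8.7: (-1,-11.3) -> (6.534,-15.65) [heading=330, draw]
    FD 14: (6.534,-15.65) -> (18.659,-22.65) [heading=330, draw]
    -- iteration 2/2 --
    LT 60: heading 330 -> 30
    FD 8.7: (18.659,-22.65) -> (26.193,-18.3) [heading=30, draw]
    FD 14: (26.193,-18.3) -> (38.318,-11.3) [heading=30, draw]
  ]
  -- iteration 2/2 --
  BK 11.1: (38.318,-11.3) -> (28.705,-16.85) [heading=30, draw]
  FD 2.5: (28.705,-16.85) -> (30.87,-15.6) [heading=30, draw]
  REPEAT 2 [
    -- iteration 1/2 --
    LT 60: heading 30 -> 90
    FD 8.7: (30.87,-15.6) -> (30.87,-6.9) [heading=90, draw]
    FD 14: (30.87,-6.9) -> (30.87,7.1) [heading=90, draw]
    -- iteration 2/2 --
    LT 60: heading 90 -> 150
    FD 8.7: (30.87,7.1) -> (23.335,11.45) [heading=150, draw]
    FD 14: (23.335,11.45) -> (11.211,18.45) [heading=150, draw]
  ]
]
RT 150: heading 150 -> 0
Final: pos=(11.211,18.45), heading=0, 13 segment(s) drawn
Segments drawn: 13

Answer: 13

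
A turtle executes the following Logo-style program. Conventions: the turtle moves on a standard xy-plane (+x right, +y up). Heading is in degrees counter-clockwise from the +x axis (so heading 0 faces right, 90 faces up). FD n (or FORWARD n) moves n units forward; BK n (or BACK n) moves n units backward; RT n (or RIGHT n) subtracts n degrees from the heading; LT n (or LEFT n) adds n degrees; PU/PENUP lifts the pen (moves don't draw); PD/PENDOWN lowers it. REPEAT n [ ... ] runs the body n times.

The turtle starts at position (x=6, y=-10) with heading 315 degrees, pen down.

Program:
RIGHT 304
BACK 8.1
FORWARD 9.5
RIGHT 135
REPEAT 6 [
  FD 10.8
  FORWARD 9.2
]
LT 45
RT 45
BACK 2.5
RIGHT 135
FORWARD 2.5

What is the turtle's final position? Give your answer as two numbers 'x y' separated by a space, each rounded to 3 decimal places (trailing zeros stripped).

Executing turtle program step by step:
Start: pos=(6,-10), heading=315, pen down
RT 304: heading 315 -> 11
BK 8.1: (6,-10) -> (-1.951,-11.546) [heading=11, draw]
FD 9.5: (-1.951,-11.546) -> (7.374,-9.733) [heading=11, draw]
RT 135: heading 11 -> 236
REPEAT 6 [
  -- iteration 1/6 --
  FD 10.8: (7.374,-9.733) -> (1.335,-18.686) [heading=236, draw]
  FD 9.2: (1.335,-18.686) -> (-3.81,-26.314) [heading=236, draw]
  -- iteration 2/6 --
  FD 10.8: (-3.81,-26.314) -> (-9.849,-35.267) [heading=236, draw]
  FD 9.2: (-9.849,-35.267) -> (-14.993,-42.894) [heading=236, draw]
  -- iteration 3/6 --
  FD 10.8: (-14.993,-42.894) -> (-21.033,-51.848) [heading=236, draw]
  FD 9.2: (-21.033,-51.848) -> (-26.177,-59.475) [heading=236, draw]
  -- iteration 4/6 --
  FD 10.8: (-26.177,-59.475) -> (-32.217,-68.429) [heading=236, draw]
  FD 9.2: (-32.217,-68.429) -> (-37.361,-76.056) [heading=236, draw]
  -- iteration 5/6 --
  FD 10.8: (-37.361,-76.056) -> (-43.4,-85.009) [heading=236, draw]
  FD 9.2: (-43.4,-85.009) -> (-48.545,-92.637) [heading=236, draw]
  -- iteration 6/6 --
  FD 10.8: (-48.545,-92.637) -> (-54.584,-101.59) [heading=236, draw]
  FD 9.2: (-54.584,-101.59) -> (-59.729,-109.217) [heading=236, draw]
]
LT 45: heading 236 -> 281
RT 45: heading 281 -> 236
BK 2.5: (-59.729,-109.217) -> (-58.331,-107.145) [heading=236, draw]
RT 135: heading 236 -> 101
FD 2.5: (-58.331,-107.145) -> (-58.808,-104.691) [heading=101, draw]
Final: pos=(-58.808,-104.691), heading=101, 16 segment(s) drawn

Answer: -58.808 -104.691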